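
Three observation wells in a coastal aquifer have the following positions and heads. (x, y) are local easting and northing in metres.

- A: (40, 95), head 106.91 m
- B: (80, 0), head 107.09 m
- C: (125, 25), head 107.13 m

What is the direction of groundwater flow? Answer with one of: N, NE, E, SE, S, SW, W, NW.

With h = a·x + b·y + c and A as origin, the differences give:
  40·a + (-95)·b = +0.18
  85·a + (-70)·b = +0.22
Eliminate b (×(-70) and ×(-95), subtract): 5275·a = 8.300 → a = ∂h/∂x = +0.001573
Back-substitute: b = ∂h/∂y = -0.001232.
Flow = −∇h = (-0.001573 east, +0.001232 north), which points northwest.

NW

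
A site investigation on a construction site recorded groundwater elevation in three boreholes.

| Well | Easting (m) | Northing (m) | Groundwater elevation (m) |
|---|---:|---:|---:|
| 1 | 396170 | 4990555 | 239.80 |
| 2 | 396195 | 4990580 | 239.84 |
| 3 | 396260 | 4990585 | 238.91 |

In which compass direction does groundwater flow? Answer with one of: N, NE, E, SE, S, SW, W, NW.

SE

Differences from 1: to 2 (Δx, Δy, Δh) = (25, 25, +0.04); to 3 = (90, 30, -0.89).
Solve a·Δx + b·Δy = Δh: det = 25·30 − 90·25 = -1500.
∂h/∂x = [(+0.04)·30 − (-0.89)·25] / -1500 = -0.01563
∂h/∂y = [25·(-0.89) − 90·(+0.04)] / -1500 = +0.01723
Flow = −∇h = (+0.01563 east, -0.01723 north), which points southeast.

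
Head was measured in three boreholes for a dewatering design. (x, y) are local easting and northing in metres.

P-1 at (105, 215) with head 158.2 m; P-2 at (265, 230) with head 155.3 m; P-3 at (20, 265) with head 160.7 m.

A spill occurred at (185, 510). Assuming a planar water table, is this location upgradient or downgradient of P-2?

upgradient

Differences from P-1: to P-2 (Δx, Δy, Δh) = (160, 15, -2.9); to P-3 = (-85, 50, +2.5).
Determinant of the coordinate differences = 160·50 − (-85)·15 = 9275.
∂h/∂x = [(-2.9)·50 − (+2.5)·15] / 9275 = -0.01968
∂h/∂y = [160·(+2.5) − (-85)·(-2.9)] / 9275 = +0.01655
Head at (185, 510) = 158.2 + (-0.01968)·(80) + (+0.01655)·(295) = 161.51 m.
That is higher than the 155.3 m at P-2, so the point is upgradient.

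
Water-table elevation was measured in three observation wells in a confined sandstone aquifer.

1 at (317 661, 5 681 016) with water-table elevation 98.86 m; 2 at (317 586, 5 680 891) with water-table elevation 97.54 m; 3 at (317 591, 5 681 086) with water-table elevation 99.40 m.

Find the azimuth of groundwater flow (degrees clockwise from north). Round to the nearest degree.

With h = a·x + b·y + c and 1 as origin, the differences give:
  (-75)·a + (-125)·b = -1.32
  (-70)·a + 70·b = +0.54
Eliminate b (×70 and ×(-125), subtract): -14000·a = -24.900 → a = ∂h/∂x = +0.001779
Back-substitute: b = ∂h/∂y = +0.009493.
Flow direction (−∇h) has components (-0.001779 E, -0.009493 N).
Azimuth = atan2(E, N) = atan2(-0.001779, -0.009493) = 190.6° ≈ 191°.

191°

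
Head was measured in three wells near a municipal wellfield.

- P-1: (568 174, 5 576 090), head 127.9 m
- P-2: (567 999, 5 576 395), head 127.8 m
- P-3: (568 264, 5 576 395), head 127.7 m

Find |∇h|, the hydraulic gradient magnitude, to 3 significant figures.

With h = a·x + b·y + c and P-1 as origin, the differences give:
  (-175)·a + 305·b = -0.1
  90·a + 305·b = -0.2
Eliminate b (×305 and ×305, subtract): -80825·a = 30.50 → a = ∂h/∂x = -0.0003774
Back-substitute: b = ∂h/∂y = -0.0005444.
|∇h| = √(-0.0003774² + -0.0005444²) = 0.0006624

0.000662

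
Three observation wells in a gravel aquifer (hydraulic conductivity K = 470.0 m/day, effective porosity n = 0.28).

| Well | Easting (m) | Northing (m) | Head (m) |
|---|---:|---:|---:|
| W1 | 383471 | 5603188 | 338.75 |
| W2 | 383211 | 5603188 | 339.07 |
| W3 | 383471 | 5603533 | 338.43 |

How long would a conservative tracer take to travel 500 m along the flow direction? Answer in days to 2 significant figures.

∂h/∂x = (339.07 − 338.75) / (383211 − 383471) = -0.001231
∂h/∂y = (338.43 − 338.75) / (5603533 − 5603188) = -0.0009275
|∇h| = √(-0.001231² + -0.0009275²) = 0.001541
Seepage velocity v = K·i/n = 470.0 × 0.001541 / 0.28 = 2.587 m/day.
t = 500 / 2.587 = 193.3 days.

190 days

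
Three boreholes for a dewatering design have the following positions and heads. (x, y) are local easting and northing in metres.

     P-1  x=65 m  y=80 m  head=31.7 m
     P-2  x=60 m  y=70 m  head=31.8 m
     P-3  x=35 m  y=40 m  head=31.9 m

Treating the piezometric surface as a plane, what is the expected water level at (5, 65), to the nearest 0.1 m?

Three-point gradient (reference P-1): Δ to P-2 = (-5, -10, +0.1), Δ to P-3 = (-30, -40, +0.2).
∂h/∂x = +0.02000, ∂h/∂y = -0.02000 (det = -100).
h(5, 65) = 31.7 + (+0.02000)·(-60) + (-0.02000)·(-15) = 31.7 -1.200 +0.300 = 30.800 m.

30.8 m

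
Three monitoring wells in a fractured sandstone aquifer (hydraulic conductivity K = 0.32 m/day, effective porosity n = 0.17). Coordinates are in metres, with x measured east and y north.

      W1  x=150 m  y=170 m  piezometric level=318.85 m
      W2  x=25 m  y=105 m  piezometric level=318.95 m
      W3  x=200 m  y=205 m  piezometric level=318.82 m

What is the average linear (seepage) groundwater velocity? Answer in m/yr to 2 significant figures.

With h = a·x + b·y + c and W1 as origin, the differences give:
  (-125)·a + (-65)·b = +0.10
  50·a + 35·b = -0.03
Eliminate b (×35 and ×(-65), subtract): -1125·a = 1.550 → a = ∂h/∂x = -0.001378
Back-substitute: b = ∂h/∂y = +0.001111.
|∇h| = √(-0.001378² + 0.001111²) = 0.00177
Seepage velocity v = K·i/n = 0.32 × 0.00177 / 0.17 = 0.003332 m/day = 1.217 m/yr.

1.2 m/yr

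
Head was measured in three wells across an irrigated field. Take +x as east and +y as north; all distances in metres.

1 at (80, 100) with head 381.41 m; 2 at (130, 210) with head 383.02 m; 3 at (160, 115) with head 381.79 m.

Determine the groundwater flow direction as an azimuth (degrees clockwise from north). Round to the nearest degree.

189°

Taking 1 as reference: 2−1 = (50, 110, +1.61); 3−1 = (80, 15, +0.38).
Determinant of the coordinate differences = 50·15 − 80·110 = -8050.
∂h/∂x = [(+1.61)·15 − (+0.38)·110] / -8050 = +0.002193
∂h/∂y = [50·(+0.38) − 80·(+1.61)] / -8050 = +0.01364
Flow direction (−∇h) has components (-0.002193 E, -0.01364 N).
Azimuth = atan2(E, N) = atan2(-0.002193, -0.01364) = 189.1° ≈ 189°.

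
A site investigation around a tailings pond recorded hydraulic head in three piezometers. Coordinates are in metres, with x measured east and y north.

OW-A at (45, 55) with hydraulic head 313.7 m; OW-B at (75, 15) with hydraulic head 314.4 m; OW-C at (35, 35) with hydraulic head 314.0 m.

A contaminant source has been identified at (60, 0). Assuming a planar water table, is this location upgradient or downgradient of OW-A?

With h = a·x + b·y + c and OW-A as origin, the differences give:
  30·a + (-40)·b = +0.7
  (-10)·a + (-20)·b = +0.3
Eliminate b (×(-20) and ×(-40), subtract): -1000·a = -2.00 → a = ∂h/∂x = +0.002000
Back-substitute: b = ∂h/∂y = -0.01600.
Head at (60, 0) = 313.7 + (+0.002000)·(15) + (-0.01600)·(-55) = 314.61 m.
That is higher than the 313.7 m at OW-A, so the point is upgradient.

upgradient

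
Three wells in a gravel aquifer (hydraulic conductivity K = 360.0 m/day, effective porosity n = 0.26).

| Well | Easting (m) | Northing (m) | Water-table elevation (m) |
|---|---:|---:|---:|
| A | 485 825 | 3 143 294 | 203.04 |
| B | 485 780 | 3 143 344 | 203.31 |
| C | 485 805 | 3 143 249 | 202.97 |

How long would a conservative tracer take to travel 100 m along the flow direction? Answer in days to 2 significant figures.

Taking A as reference: B−A = (-45, 50, +0.27); C−A = (-20, -45, -0.07).
Solve a·Δx + b·Δy = Δh: det = (-45)·(-45) − (-20)·50 = 3025.
∂h/∂x = [(+0.27)·(-45) − (-0.07)·50] / 3025 = -0.002860
∂h/∂y = [(-45)·(-0.07) − (-20)·(+0.27)] / 3025 = +0.002826
|∇h| = √(-0.002860² + 0.002826²) = 0.004021
Seepage velocity v = K·i/n = 360.0 × 0.004021 / 0.26 = 5.568 m/day.
t = 100 / 5.568 = 17.96 days.

18 days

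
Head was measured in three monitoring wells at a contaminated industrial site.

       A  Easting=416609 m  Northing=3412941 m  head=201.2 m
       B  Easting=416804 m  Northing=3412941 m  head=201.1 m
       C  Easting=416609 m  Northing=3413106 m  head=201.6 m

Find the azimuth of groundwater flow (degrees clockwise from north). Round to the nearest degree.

168°

∂h/∂x = (201.1 − 201.2) / (416804 − 416609) = -0.0005128
∂h/∂y = (201.6 − 201.2) / (3413106 − 3412941) = +0.002424
Flow direction (−∇h) has components (+0.0005128 E, -0.002424 N).
Azimuth = atan2(E, N) = atan2(+0.0005128, -0.002424) = 168.1° ≈ 168°.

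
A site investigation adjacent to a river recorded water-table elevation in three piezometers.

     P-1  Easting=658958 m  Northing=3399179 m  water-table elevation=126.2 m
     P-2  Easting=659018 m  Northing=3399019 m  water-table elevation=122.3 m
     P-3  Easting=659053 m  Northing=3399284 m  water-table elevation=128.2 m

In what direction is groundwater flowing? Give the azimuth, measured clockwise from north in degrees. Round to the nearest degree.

Three-point gradient (reference P-1): Δ to P-2 = (60, -160, -3.9), Δ to P-3 = (95, 105, +2.0).
∂h/∂x = -0.004163, ∂h/∂y = +0.02281 (det = 21500).
Flow direction (−∇h) has components (+0.004163 E, -0.02281 N).
Azimuth = atan2(E, N) = atan2(+0.004163, -0.02281) = 169.7° ≈ 170°.

170°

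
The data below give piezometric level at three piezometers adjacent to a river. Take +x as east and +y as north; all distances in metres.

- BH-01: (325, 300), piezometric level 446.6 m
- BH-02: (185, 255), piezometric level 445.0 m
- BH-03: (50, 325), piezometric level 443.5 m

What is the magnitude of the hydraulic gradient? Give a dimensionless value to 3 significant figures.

0.0113

Three-point gradient (reference BH-01): Δ to BH-02 = (-140, -45, -1.6), Δ to BH-03 = (-275, 25, -3.1).
∂h/∂x = +0.01131, ∂h/∂y = +0.0003780 (det = -15875).
|∇h| = √(0.01131² + 0.0003780²) = 0.01132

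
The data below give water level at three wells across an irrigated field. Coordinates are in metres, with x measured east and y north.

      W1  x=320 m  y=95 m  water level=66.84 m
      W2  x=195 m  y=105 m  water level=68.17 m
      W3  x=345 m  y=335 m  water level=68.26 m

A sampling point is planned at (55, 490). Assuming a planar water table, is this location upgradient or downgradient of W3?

upgradient

With h = a·x + b·y + c and W1 as origin, the differences give:
  (-125)·a + 10·b = +1.33
  25·a + 240·b = +1.42
Eliminate b (×240 and ×10, subtract): -30250·a = 305.000 → a = ∂h/∂x = -0.01008
Back-substitute: b = ∂h/∂y = +0.006967.
Head at (55, 490) = 66.84 + (-0.01008)·(-265) + (+0.006967)·(395) = 72.26 m.
That is higher than the 68.26 m at W3, so the point is upgradient.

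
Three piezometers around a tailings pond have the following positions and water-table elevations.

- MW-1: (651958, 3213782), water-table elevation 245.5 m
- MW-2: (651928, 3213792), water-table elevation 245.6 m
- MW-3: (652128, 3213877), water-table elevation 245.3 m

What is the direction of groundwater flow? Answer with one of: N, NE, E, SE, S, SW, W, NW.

SE

Taking MW-1 as reference: MW-2−MW-1 = (-30, 10, +0.1); MW-3−MW-1 = (170, 95, -0.2).
Solve a·Δx + b·Δy = Δh: det = (-30)·95 − 170·10 = -4550.
∂h/∂x = [(+0.1)·95 − (-0.2)·10] / -4550 = -0.002527
∂h/∂y = [(-30)·(-0.2) − 170·(+0.1)] / -4550 = +0.002418
Flow = −∇h = (+0.002527 east, -0.002418 north), which points southeast.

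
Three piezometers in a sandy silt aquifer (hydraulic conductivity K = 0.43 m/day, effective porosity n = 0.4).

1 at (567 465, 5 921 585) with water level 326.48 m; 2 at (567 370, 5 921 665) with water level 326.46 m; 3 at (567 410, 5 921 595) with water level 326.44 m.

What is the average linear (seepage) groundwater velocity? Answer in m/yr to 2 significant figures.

Differences from 1: to 2 (Δx, Δy, Δh) = (-95, 80, -0.02); to 3 = (-55, 10, -0.04).
Solve a·Δx + b·Δy = Δh: det = (-95)·10 − (-55)·80 = 3450.
∂h/∂x = [(-0.02)·10 − (-0.04)·80] / 3450 = +0.0008696
∂h/∂y = [(-95)·(-0.04) − (-55)·(-0.02)] / 3450 = +0.0007826
|∇h| = √(0.0008696² + 0.0007826²) = 0.00117
Seepage velocity v = K·i/n = 0.43 × 0.00117 / 0.4 = 0.001258 m/day = 0.4595 m/yr.

0.46 m/yr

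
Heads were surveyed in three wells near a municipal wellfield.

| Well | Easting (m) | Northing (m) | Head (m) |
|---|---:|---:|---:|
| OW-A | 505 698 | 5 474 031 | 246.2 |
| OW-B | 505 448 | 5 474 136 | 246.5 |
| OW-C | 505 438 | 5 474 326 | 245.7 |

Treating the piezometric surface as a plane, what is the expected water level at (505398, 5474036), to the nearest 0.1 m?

With h = a·x + b·y + c and OW-A as origin, the differences give:
  (-250)·a + 105·b = +0.3
  (-260)·a + 295·b = -0.5
Eliminate b (×295 and ×105, subtract): -46450·a = 141.00 → a = ∂h/∂x = -0.003036
Back-substitute: b = ∂h/∂y = -0.004370.
h(505398, 5474036) = 246.2 + (-0.003036)·(-300) + (-0.004370)·(5) = 246.2 +0.911 -0.022 = 247.089 m.

247.1 m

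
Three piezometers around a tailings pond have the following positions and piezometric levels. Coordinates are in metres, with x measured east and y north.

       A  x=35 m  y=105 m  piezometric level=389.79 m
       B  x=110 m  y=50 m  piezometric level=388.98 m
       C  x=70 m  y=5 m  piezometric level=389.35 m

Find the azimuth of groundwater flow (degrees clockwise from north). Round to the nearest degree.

With h = a·x + b·y + c and A as origin, the differences give:
  75·a + (-55)·b = -0.81
  35·a + (-100)·b = -0.44
Eliminate b (×(-100) and ×(-55), subtract): -5575·a = 56.800 → a = ∂h/∂x = -0.01019
Back-substitute: b = ∂h/∂y = +0.0008341.
Flow direction (−∇h) has components (+0.01019 E, -0.0008341 N).
Azimuth = atan2(E, N) = atan2(+0.01019, -0.0008341) = 94.7° ≈ 095°.

095°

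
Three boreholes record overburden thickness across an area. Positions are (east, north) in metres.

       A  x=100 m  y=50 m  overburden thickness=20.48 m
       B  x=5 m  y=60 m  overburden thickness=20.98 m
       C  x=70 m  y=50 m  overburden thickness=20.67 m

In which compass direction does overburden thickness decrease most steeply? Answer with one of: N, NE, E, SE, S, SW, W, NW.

Taking A as reference: B−A = (-95, 10, +0.50); C−A = (-30, 0, +0.19).
Determinant of the coordinate differences = (-95)·0 − (-30)·10 = 300.
∂d/∂x = [(+0.50)·0 − (+0.19)·10] / 300 = -0.006333
∂d/∂y = [(-95)·(+0.19) − (-30)·(+0.50)] / 300 = -0.01017
Steepest decrease is along −∇f = (+0.006333 E, +0.01017 N) → northeast.

NE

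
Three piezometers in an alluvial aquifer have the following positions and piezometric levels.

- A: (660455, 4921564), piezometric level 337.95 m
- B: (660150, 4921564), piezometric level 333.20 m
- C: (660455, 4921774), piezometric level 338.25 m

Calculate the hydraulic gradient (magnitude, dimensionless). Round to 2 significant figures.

∂h/∂x = (333.20 − 337.95) / (660150 − 660455) = +0.01557
∂h/∂y = (338.25 − 337.95) / (4921774 − 4921564) = +0.001429
|∇h| = √(0.01557² + 0.001429²) = 0.01564

0.016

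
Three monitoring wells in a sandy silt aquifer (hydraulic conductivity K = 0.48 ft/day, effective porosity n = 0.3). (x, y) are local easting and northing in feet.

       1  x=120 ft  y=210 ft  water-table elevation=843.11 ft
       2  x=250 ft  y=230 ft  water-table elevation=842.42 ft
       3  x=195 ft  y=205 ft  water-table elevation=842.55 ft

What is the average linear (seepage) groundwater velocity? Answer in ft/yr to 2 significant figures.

7.0 ft/yr

Taking 1 as reference: 2−1 = (130, 20, -0.69); 3−1 = (75, -5, -0.56).
Determinant of the coordinate differences = 130·(-5) − 75·20 = -2150.
∂h/∂x = [(-0.69)·(-5) − (-0.56)·20] / -2150 = -0.006814
∂h/∂y = [130·(-0.56) − 75·(-0.69)] / -2150 = +0.009791
|∇h| = √(-0.006814² + 0.009791²) = 0.01193
Seepage velocity v = K·i/n = 0.48 × 0.01193 / 0.3 = 0.01909 ft/day = 6.973 ft/yr.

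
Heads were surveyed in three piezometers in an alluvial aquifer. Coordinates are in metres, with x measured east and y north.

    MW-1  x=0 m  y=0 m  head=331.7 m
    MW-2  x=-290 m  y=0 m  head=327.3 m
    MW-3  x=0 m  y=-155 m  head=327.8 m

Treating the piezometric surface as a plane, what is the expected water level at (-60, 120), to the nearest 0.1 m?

333.8 m

∂h/∂x = (327.3 − 331.7) / (-290 − 0) = +0.01517
∂h/∂y = (327.8 − 331.7) / (-155 − 0) = +0.02516
h(-60, 120) = 331.7 + (+0.01517)·(-60) + (+0.02516)·(120) = 331.7 -0.910 +3.019 = 333.809 m.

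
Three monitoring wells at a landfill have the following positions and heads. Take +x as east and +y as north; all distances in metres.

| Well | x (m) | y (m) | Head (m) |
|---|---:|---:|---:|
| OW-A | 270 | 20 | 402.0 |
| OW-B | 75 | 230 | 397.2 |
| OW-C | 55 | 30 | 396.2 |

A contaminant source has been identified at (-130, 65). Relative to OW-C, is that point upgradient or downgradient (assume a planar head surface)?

Differences from OW-A: to OW-B (Δx, Δy, Δh) = (-195, 210, -4.8); to OW-C = (-215, 10, -5.8).
Determinant of the coordinate differences = (-195)·10 − (-215)·210 = 43200.
∂h/∂x = [(-4.8)·10 − (-5.8)·210] / 43200 = +0.02708
∂h/∂y = [(-195)·(-5.8) − (-215)·(-4.8)] / 43200 = +0.002292
Head at (-130, 65) = 402.0 + (+0.02708)·(-400) + (+0.002292)·(45) = 391.27 m.
That is lower than the 396.2 m at OW-C, so the point is downgradient.

downgradient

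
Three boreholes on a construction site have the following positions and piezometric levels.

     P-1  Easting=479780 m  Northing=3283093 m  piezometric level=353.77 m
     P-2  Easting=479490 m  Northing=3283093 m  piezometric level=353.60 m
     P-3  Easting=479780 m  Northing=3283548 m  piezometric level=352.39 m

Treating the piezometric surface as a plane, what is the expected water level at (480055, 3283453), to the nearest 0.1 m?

352.8 m

∂h/∂x = (353.60 − 353.77) / (479490 − 479780) = +0.0005862
∂h/∂y = (352.39 − 353.77) / (3283548 − 3283093) = -0.003033
h(480055, 3283453) = 353.77 + (+0.0005862)·(275) + (-0.003033)·(360) = 353.77 +0.161 -1.092 = 352.839 m.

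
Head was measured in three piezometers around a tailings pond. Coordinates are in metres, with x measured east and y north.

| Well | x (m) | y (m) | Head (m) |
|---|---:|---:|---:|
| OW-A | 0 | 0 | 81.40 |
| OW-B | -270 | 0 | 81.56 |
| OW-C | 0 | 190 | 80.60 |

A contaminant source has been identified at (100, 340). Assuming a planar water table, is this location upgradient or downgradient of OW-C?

downgradient

∂h/∂x = (81.56 − 81.40) / (-270 − 0) = -0.0005926
∂h/∂y = (80.60 − 81.40) / (190 − 0) = -0.004211
Head at (100, 340) = 81.40 + (-0.0005926)·(100) + (-0.004211)·(340) = 79.91 m.
That is lower than the 80.60 m at OW-C, so the point is downgradient.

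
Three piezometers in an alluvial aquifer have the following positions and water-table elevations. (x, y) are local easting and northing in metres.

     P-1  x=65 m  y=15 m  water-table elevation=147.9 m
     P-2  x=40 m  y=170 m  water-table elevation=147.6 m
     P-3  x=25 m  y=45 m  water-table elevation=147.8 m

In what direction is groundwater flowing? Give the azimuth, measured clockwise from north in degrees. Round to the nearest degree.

Differences from P-1: to P-2 (Δx, Δy, Δh) = (-25, 155, -0.3); to P-3 = (-40, 30, -0.1).
Solve a·Δx + b·Δy = Δh: det = (-25)·30 − (-40)·155 = 5450.
∂h/∂x = [(-0.3)·30 − (-0.1)·155] / 5450 = +0.001193
∂h/∂y = [(-25)·(-0.1) − (-40)·(-0.3)] / 5450 = -0.001743
Flow direction (−∇h) has components (-0.001193 E, +0.001743 N).
Azimuth = atan2(E, N) = atan2(-0.001193, +0.001743) = 325.6° ≈ 326°.

326°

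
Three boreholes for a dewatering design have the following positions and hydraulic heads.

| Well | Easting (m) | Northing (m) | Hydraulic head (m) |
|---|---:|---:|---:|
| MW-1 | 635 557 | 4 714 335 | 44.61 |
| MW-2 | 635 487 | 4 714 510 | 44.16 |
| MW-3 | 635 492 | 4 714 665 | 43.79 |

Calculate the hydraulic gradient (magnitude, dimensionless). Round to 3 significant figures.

With h = a·x + b·y + c and MW-1 as origin, the differences give:
  (-70)·a + 175·b = -0.45
  (-65)·a + 330·b = -0.82
Eliminate b (×330 and ×175, subtract): -11725·a = -5.000 → a = ∂h/∂x = +0.0004264
Back-substitute: b = ∂h/∂y = -0.002401.
|∇h| = √(0.0004264² + -0.002401²) = 0.002439

0.00244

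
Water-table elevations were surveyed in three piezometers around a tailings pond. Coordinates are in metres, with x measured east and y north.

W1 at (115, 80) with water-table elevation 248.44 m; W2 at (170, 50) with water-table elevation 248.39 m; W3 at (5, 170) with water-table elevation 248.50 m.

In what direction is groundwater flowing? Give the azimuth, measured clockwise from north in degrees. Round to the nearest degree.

051°

With h = a·x + b·y + c and W1 as origin, the differences give:
  55·a + (-30)·b = -0.05
  (-110)·a + 90·b = +0.06
Eliminate b (×90 and ×(-30), subtract): 1650·a = -2.700 → a = ∂h/∂x = -0.001636
Back-substitute: b = ∂h/∂y = -0.001333.
Flow direction (−∇h) has components (+0.001636 E, +0.001333 N).
Azimuth = atan2(E, N) = atan2(+0.001636, +0.001333) = 50.8° ≈ 051°.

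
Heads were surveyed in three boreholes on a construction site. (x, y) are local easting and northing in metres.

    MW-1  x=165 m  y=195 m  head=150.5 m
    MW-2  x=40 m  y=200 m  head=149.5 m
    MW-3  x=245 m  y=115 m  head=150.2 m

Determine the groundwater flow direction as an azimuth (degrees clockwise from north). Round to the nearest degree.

215°

Taking MW-1 as reference: MW-2−MW-1 = (-125, 5, -1.0); MW-3−MW-1 = (80, -80, -0.3).
Solve a·Δx + b·Δy = Δh: det = (-125)·(-80) − 80·5 = 9600.
∂h/∂x = [(-1.0)·(-80) − (-0.3)·5] / 9600 = +0.008490
∂h/∂y = [(-125)·(-0.3) − 80·(-1.0)] / 9600 = +0.01224
Flow direction (−∇h) has components (-0.008490 E, -0.01224 N).
Azimuth = atan2(E, N) = atan2(-0.008490, -0.01224) = 214.7° ≈ 215°.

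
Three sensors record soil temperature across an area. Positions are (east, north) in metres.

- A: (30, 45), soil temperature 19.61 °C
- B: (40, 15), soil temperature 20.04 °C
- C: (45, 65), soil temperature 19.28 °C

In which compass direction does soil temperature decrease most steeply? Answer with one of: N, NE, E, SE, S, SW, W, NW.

Differences from A: to B (Δx, Δy, Δh) = (10, -30, +0.43); to C = (15, 20, -0.33).
Determinant of the coordinate differences = 10·20 − 15·(-30) = 650.
∂T/∂x = [(+0.43)·20 − (-0.33)·(-30)] / 650 = -0.002000
∂T/∂y = [10·(-0.33) − 15·(+0.43)] / 650 = -0.01500
Steepest decrease is along −∇f = (+0.002000 E, +0.01500 N) → north.

N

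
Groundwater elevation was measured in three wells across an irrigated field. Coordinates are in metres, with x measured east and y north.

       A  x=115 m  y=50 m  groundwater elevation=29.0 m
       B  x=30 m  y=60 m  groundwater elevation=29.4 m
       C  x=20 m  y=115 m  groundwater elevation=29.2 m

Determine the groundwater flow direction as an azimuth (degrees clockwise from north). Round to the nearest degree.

049°

Differences from A: to B (Δx, Δy, Δh) = (-85, 10, +0.4); to C = (-95, 65, +0.2).
Solve a·Δx + b·Δy = Δh: det = (-85)·65 − (-95)·10 = -4575.
∂h/∂x = [(+0.4)·65 − (+0.2)·10] / -4575 = -0.005246
∂h/∂y = [(-85)·(+0.2) − (-95)·(+0.4)] / -4575 = -0.004590
Flow direction (−∇h) has components (+0.005246 E, +0.004590 N).
Azimuth = atan2(E, N) = atan2(+0.005246, +0.004590) = 48.8° ≈ 049°.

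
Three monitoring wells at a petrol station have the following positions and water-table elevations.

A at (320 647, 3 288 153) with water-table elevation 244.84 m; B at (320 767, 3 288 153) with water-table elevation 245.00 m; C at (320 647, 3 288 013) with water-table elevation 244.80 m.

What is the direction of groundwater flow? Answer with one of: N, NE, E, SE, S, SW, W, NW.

W

∂h/∂x = (245.00 − 244.84) / (320767 − 320647) = +0.001333
∂h/∂y = (244.80 − 244.84) / (3288013 − 3288153) = +0.0002857
Flow = −∇h = (-0.001333 east, -0.0002857 north), which points west.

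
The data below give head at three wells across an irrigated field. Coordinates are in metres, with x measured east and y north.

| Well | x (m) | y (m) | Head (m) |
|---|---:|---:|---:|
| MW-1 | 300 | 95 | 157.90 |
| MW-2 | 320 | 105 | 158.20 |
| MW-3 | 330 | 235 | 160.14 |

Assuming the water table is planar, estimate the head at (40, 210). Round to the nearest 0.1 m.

157.5 m

With h = a·x + b·y + c and MW-1 as origin, the differences give:
  20·a + 10·b = +0.30
  30·a + 140·b = +2.24
Eliminate b (×140 and ×10, subtract): 2500·a = 19.600 → a = ∂h/∂x = +0.007840
Back-substitute: b = ∂h/∂y = +0.01432.
h(40, 210) = 157.90 + (+0.007840)·(-260) + (+0.01432)·(115) = 157.90 -2.038 +1.647 = 157.508 m.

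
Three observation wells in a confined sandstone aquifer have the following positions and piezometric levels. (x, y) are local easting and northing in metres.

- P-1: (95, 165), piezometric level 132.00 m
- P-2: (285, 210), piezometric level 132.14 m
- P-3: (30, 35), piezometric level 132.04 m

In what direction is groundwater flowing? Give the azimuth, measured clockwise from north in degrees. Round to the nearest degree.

Taking P-1 as reference: P-2−P-1 = (190, 45, +0.14); P-3−P-1 = (-65, -130, +0.04).
Solve a·Δx + b·Δy = Δh: det = 190·(-130) − (-65)·45 = -21775.
∂h/∂x = [(+0.14)·(-130) − (+0.04)·45] / -21775 = +0.0009185
∂h/∂y = [190·(+0.04) − (-65)·(+0.14)] / -21775 = -0.0007669
Flow direction (−∇h) has components (-0.0009185 E, +0.0007669 N).
Azimuth = atan2(E, N) = atan2(-0.0009185, +0.0007669) = 309.9° ≈ 310°.

310°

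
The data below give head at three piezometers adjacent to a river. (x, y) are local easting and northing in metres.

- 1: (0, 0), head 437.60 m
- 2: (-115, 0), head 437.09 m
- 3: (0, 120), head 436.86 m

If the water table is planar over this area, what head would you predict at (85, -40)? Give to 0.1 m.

438.2 m

∂h/∂x = (437.09 − 437.60) / (-115 − 0) = +0.004435
∂h/∂y = (436.86 − 437.60) / (120 − 0) = -0.006167
h(85, -40) = 437.60 + (+0.004435)·(85) + (-0.006167)·(-40) = 437.60 +0.377 +0.247 = 438.224 m.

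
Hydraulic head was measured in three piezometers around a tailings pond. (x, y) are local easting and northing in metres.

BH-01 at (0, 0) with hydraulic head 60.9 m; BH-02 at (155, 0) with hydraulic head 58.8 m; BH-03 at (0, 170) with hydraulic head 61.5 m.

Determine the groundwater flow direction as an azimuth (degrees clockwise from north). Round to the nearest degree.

∂h/∂x = (58.8 − 60.9) / (155 − 0) = -0.01355
∂h/∂y = (61.5 − 60.9) / (170 − 0) = +0.003529
Flow direction (−∇h) has components (+0.01355 E, -0.003529 N).
Azimuth = atan2(E, N) = atan2(+0.01355, -0.003529) = 104.6° ≈ 105°.

105°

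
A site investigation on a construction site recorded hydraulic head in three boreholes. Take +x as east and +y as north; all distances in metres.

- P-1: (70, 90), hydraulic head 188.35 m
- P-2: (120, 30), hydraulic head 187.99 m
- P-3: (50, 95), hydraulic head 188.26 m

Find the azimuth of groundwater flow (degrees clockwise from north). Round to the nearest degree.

Three-point gradient (reference P-1): Δ to P-2 = (50, -60, -0.36), Δ to P-3 = (-20, 5, -0.09).
∂h/∂x = +0.007579, ∂h/∂y = +0.01232 (det = -950).
Flow direction (−∇h) has components (-0.007579 E, -0.01232 N).
Azimuth = atan2(E, N) = atan2(-0.007579, -0.01232) = 211.6° ≈ 212°.

212°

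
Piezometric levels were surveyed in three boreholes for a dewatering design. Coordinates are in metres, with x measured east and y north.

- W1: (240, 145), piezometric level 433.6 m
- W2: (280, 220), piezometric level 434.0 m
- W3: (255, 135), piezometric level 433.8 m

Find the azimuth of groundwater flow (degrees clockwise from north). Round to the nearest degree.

With h = a·x + b·y + c and W1 as origin, the differences give:
  40·a + 75·b = +0.4
  15·a + (-10)·b = +0.2
Eliminate b (×(-10) and ×75, subtract): -1525·a = -19.00 → a = ∂h/∂x = +0.01246
Back-substitute: b = ∂h/∂y = -0.001311.
Flow direction (−∇h) has components (-0.01246 E, +0.001311 N).
Azimuth = atan2(E, N) = atan2(-0.01246, +0.001311) = 276.0° ≈ 276°.

276°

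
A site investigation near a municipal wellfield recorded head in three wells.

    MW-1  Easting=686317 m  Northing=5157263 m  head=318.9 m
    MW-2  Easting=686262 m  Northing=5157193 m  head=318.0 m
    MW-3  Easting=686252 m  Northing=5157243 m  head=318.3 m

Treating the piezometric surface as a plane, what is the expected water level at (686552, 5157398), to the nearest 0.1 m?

Three-point gradient (reference MW-1): Δ to MW-2 = (-55, -70, -0.9), Δ to MW-3 = (-65, -20, -0.6).
∂h/∂x = +0.006957, ∂h/∂y = +0.007391 (det = -3450).
h(686552, 5157398) = 318.9 + (+0.006957)·(235) + (+0.007391)·(135) = 318.9 +1.635 +0.998 = 321.533 m.

321.5 m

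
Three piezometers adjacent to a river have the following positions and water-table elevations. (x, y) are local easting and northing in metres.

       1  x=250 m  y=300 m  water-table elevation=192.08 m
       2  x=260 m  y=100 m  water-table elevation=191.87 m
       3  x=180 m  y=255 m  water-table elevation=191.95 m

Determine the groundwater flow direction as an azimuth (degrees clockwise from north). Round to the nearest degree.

Differences from 1: to 2 (Δx, Δy, Δh) = (10, -200, -0.21); to 3 = (-70, -45, -0.13).
Solve a·Δx + b·Δy = Δh: det = 10·(-45) − (-70)·(-200) = -14450.
∂h/∂x = [(-0.21)·(-45) − (-0.13)·(-200)] / -14450 = +0.001145
∂h/∂y = [10·(-0.13) − (-70)·(-0.21)] / -14450 = +0.001107
Flow direction (−∇h) has components (-0.001145 E, -0.001107 N).
Azimuth = atan2(E, N) = atan2(-0.001145, -0.001107) = 226.0° ≈ 226°.

226°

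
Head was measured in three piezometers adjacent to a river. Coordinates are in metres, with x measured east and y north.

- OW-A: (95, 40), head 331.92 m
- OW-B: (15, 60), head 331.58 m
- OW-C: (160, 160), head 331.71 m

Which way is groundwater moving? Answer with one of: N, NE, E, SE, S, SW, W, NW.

NW

Taking OW-A as reference: OW-B−OW-A = (-80, 20, -0.34); OW-C−OW-A = (65, 120, -0.21).
Solve a·Δx + b·Δy = Δh: det = (-80)·120 − 65·20 = -10900.
∂h/∂x = [(-0.34)·120 − (-0.21)·20] / -10900 = +0.003358
∂h/∂y = [(-80)·(-0.21) − 65·(-0.34)] / -10900 = -0.003569
Flow = −∇h = (-0.003358 east, +0.003569 north), which points northwest.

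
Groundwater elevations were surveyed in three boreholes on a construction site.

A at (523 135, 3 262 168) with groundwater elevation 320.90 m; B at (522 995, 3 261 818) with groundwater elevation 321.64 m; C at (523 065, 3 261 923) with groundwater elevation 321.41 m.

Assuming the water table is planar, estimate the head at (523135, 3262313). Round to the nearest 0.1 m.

320.6 m

Taking A as reference: B−A = (-140, -350, +0.74); C−A = (-70, -245, +0.51).
Solve a·Δx + b·Δy = Δh: det = (-140)·(-245) − (-70)·(-350) = 9800.
∂h/∂x = [(+0.74)·(-245) − (+0.51)·(-350)] / 9800 = -0.0002857
∂h/∂y = [(-140)·(+0.51) − (-70)·(+0.74)] / 9800 = -0.002000
h(523135, 3262313) = 320.90 + (-0.0002857)·(0) + (-0.002000)·(145) = 320.90 -0.000 -0.290 = 320.610 m.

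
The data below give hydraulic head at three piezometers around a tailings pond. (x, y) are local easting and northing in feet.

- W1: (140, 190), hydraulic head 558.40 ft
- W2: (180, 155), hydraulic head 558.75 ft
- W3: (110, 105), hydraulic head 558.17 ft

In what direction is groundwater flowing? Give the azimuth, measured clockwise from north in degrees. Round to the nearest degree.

272°

Differences from W1: to W2 (Δx, Δy, Δh) = (40, -35, +0.35); to W3 = (-30, -85, -0.23).
Determinant of the coordinate differences = 40·(-85) − (-30)·(-35) = -4450.
∂h/∂x = [(+0.35)·(-85) − (-0.23)·(-35)] / -4450 = +0.008494
∂h/∂y = [40·(-0.23) − (-30)·(+0.35)] / -4450 = -0.0002921
Flow direction (−∇h) has components (-0.008494 E, +0.0002921 N).
Azimuth = atan2(E, N) = atan2(-0.008494, +0.0002921) = 272.0° ≈ 272°.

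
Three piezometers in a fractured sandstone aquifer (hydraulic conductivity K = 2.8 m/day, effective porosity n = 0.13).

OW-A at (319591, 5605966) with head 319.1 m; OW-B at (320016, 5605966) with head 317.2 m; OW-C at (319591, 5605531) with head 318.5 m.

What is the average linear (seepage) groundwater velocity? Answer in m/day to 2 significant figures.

∂h/∂x = (317.2 − 319.1) / (320016 − 319591) = -0.004471
∂h/∂y = (318.5 − 319.1) / (5605531 − 5605966) = +0.001379
|∇h| = √(-0.004471² + 0.001379²) = 0.004679
Seepage velocity v = K·i/n = 2.8 × 0.004679 / 0.13 = 0.1008 m/day.

0.10 m/day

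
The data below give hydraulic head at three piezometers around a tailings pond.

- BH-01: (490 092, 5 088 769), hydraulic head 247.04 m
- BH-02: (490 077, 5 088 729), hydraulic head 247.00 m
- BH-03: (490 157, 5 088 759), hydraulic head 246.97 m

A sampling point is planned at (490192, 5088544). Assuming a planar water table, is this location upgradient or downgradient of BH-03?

downgradient

Taking BH-01 as reference: BH-02−BH-01 = (-15, -40, -0.04); BH-03−BH-01 = (65, -10, -0.07).
Solve a·Δx + b·Δy = Δh: det = (-15)·(-10) − 65·(-40) = 2750.
∂h/∂x = [(-0.04)·(-10) − (-0.07)·(-40)] / 2750 = -0.0008727
∂h/∂y = [(-15)·(-0.07) − 65·(-0.04)] / 2750 = +0.001327
Head at (490192, 5088544) = 247.04 + (-0.0008727)·(100) + (+0.001327)·(-225) = 246.65 m.
That is lower than the 246.97 m at BH-03, so the point is downgradient.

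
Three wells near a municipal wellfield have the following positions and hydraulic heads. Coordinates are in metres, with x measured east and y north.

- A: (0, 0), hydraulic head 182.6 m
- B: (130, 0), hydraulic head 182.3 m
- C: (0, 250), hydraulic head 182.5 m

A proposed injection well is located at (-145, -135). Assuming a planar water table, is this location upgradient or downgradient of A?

upgradient

∂h/∂x = (182.3 − 182.6) / (130 − 0) = -0.002308
∂h/∂y = (182.5 − 182.6) / (250 − 0) = -0.0004000
Head at (-145, -135) = 182.6 + (-0.002308)·(-145) + (-0.0004000)·(-135) = 182.99 m.
That is higher than the 182.6 m at A, so the point is upgradient.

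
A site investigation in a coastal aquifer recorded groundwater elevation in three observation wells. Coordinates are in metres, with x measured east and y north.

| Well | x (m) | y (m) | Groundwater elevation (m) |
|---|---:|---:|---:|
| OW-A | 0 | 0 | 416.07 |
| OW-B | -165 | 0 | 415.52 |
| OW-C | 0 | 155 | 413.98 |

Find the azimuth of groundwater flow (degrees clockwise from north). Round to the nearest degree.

∂h/∂x = (415.52 − 416.07) / (-165 − 0) = +0.003333
∂h/∂y = (413.98 − 416.07) / (155 − 0) = -0.01348
Flow direction (−∇h) has components (-0.003333 E, +0.01348 N).
Azimuth = atan2(E, N) = atan2(-0.003333, +0.01348) = 346.1° ≈ 346°.

346°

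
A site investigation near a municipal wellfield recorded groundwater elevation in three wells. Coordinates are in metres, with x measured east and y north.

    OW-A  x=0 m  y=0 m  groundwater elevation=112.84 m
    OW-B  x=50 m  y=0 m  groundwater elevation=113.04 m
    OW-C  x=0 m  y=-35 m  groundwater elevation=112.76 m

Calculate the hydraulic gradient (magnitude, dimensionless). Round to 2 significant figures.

0.0046

∂h/∂x = (113.04 − 112.84) / (50 − 0) = +0.004000
∂h/∂y = (112.76 − 112.84) / (-35 − 0) = +0.002286
|∇h| = √(0.004000² + 0.002286²) = 0.004607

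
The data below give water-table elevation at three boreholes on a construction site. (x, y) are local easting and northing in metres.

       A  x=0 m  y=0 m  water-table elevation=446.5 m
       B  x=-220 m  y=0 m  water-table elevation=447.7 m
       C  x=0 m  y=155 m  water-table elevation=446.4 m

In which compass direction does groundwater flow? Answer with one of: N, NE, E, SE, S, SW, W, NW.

∂h/∂x = (447.7 − 446.5) / (-220 − 0) = -0.005455
∂h/∂y = (446.4 − 446.5) / (155 − 0) = -0.0006452
Flow = −∇h = (+0.005455 east, +0.0006452 north), which points east.

E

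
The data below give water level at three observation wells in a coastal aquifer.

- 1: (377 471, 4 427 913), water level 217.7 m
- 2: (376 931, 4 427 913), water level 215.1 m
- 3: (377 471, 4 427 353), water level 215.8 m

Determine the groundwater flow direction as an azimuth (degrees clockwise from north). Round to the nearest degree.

235°

∂h/∂x = (215.1 − 217.7) / (376931 − 377471) = +0.004815
∂h/∂y = (215.8 − 217.7) / (4427353 − 4427913) = +0.003393
Flow direction (−∇h) has components (-0.004815 E, -0.003393 N).
Azimuth = atan2(E, N) = atan2(-0.004815, -0.003393) = 234.8° ≈ 235°.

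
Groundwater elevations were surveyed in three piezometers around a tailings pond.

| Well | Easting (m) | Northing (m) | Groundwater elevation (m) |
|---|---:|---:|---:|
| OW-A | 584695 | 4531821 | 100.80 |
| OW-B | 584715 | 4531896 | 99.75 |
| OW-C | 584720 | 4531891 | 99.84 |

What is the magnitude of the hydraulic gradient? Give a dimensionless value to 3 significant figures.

0.0152

With h = a·x + b·y + c and OW-A as origin, the differences give:
  20·a + 75·b = -1.05
  25·a + 70·b = -0.96
Eliminate b (×70 and ×75, subtract): -475·a = -1.500 → a = ∂h/∂x = +0.003158
Back-substitute: b = ∂h/∂y = -0.01484.
|∇h| = √(0.003158² + -0.01484²) = 0.01517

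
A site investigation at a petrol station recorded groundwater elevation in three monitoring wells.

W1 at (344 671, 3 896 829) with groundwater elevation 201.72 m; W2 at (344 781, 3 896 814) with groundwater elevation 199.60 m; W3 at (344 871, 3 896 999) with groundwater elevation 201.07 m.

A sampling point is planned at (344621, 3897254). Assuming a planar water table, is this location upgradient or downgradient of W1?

With h = a·x + b·y + c and W1 as origin, the differences give:
  110·a + (-15)·b = -2.12
  200·a + 170·b = -0.65
Eliminate b (×170 and ×(-15), subtract): 21700·a = -370.150 → a = ∂h/∂x = -0.01706
Back-substitute: b = ∂h/∂y = +0.01624.
Head at (344621, 3897254) = 201.72 + (-0.01706)·(-50) + (+0.01624)·(425) = 209.48 m.
That is higher than the 201.72 m at W1, so the point is upgradient.

upgradient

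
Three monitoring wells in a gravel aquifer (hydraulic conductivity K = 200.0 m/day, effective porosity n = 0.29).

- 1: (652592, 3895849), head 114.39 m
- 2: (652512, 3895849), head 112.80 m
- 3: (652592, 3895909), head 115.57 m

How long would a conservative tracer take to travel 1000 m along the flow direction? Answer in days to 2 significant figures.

∂h/∂x = (112.80 − 114.39) / (652512 − 652592) = +0.01988
∂h/∂y = (115.57 − 114.39) / (3895909 − 3895849) = +0.01967
|∇h| = √(0.01988² + 0.01967²) = 0.02797
Seepage velocity v = K·i/n = 200.0 × 0.02797 / 0.29 = 19.29 m/day.
t = 1000 / 19.29 = 51.84 days.

52 days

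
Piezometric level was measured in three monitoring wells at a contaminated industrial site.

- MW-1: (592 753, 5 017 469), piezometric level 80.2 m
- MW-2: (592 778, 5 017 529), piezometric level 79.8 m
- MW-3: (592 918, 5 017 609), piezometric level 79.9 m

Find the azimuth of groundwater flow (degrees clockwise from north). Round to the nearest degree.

327°

Differences from MW-1: to MW-2 (Δx, Δy, Δh) = (25, 60, -0.4); to MW-3 = (165, 140, -0.3).
Solve a·Δx + b·Δy = Δh: det = 25·140 − 165·60 = -6400.
∂h/∂x = [(-0.4)·140 − (-0.3)·60] / -6400 = +0.005938
∂h/∂y = [25·(-0.3) − 165·(-0.4)] / -6400 = -0.009141
Flow direction (−∇h) has components (-0.005938 E, +0.009141 N).
Azimuth = atan2(E, N) = atan2(-0.005938, +0.009141) = 327.0° ≈ 327°.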